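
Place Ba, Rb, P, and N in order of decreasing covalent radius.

N is in period 2, group 15; P is in period 3, group 15; Rb is in period 5, group 1; Ba is in period 6, group 2.
Across a period the added protons contract the valence shell; down a group each new principal shell makes the atom larger.
Neither a single period nor a single group — weigh both effects.
P > N: P sits below N in group 15, so the down-group effect alone puts P larger.
Ba > P: relative to P, both the across-period and down-group shifts push Ba's atomic radius up.
Rb > Ba: the two effects oppose for this pair; the across-period effect wins (210 vs 196 pm).
For reference (pm): N 71, P 111, Rb 210, Ba 196.
So from largest to smallest: Rb > Ba > P > N.

Rb, Ba, P, N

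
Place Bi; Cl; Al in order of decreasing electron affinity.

Cl > Bi > Al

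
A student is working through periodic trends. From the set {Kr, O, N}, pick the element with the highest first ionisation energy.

Removing the outermost electron gets harder across a period and easier down a group.
These span different periods and groups, so the two trends combine.
Kr > O: the two effects oppose for this pair; the across-period effect wins (1351 vs 1314 kJ/mol).
N > Kr: period and group pull opposite ways; the down-group shift dominates (1402 vs 1351 kJ/mol).
Note the exception: N has a higher first ionization energy than O, contrary to the simple trend — pairing an electron in O's 2p⁴ costs repulsion energy, so O ionizes more easily than half-filled N (2p³).
For reference (kJ/mol): N 1402, O 1314, Kr 1351.
The highest first ionisation energy among these belongs to N.

N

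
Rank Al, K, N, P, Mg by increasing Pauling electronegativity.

N is in period 2, group 15; Mg is in period 3, group 2; Al is in period 3, group 13; P is in period 3, group 15; K is in period 4, group 1.
Electronegativity increases across a period and decreases down a group, tracking effective nuclear charge and atomic size.
These span different periods and groups, so the two trends combine.
Mg > K: relative to K, both the across-period and down-group shifts push Mg's electronegativity up.
Al > Mg: Al lies to the right of Mg in period 3, so the across-period effect alone puts Al higher.
P > Al: both are in period 3; the period trend gives P the larger value.
N > P: they share group 15; the group trend gives N the larger value.
Approximate values (Pauling): N 3.04, Mg 1.31, Al 1.61, P 2.19, K 0.82.
So from lowest to highest: K < Mg < Al < P < N.

K, Mg, Al, P, N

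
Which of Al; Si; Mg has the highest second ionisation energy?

Consider each +1 ion: Al⁺ still has 2 valence electrons; Si⁺ still has 3 valence electrons; Mg⁺ still has 1 valence electron.
All are still removing valence electrons, so compare the +1 ions as you would atoms: IE_2 generally rises across a period (higher Z_eff) and falls down a group (larger shell), subject to the usual subshell exceptions.
Valence configurations: Al⁺ [Ne]3s², Si⁺ [Ne]3s²3p¹, Mg⁺ [Ne]3s¹.
Si⁺ loses a lone 3p electron whereas Al⁺ must break into a filled 3s² pair, so IE_2(Al) > IE_2(Si) even though Si has the higher nuclear charge.
Approximate IE_2 values (kJ/mol): Al 1817, Si 1577, Mg 1451.
Putting it together, IE_2: Mg < Si < Al.

Al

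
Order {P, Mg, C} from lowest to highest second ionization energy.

Mg, P, C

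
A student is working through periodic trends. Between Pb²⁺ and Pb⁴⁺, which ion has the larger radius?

Both ions have Z = 82 protons, but Pb⁴⁺ has lost more electrons, so its remaining electrons feel a larger effective nuclear charge per electron and are pulled in more tightly.
Higher positive charge → smaller ion, so Pb²⁺ > Pb⁴⁺.

Pb²⁺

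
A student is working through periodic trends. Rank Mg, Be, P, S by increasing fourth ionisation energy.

IE_4 is the cost of taking one more electron from the +3 cation: Mg³⁺ is already 1 electron into the core; Be³⁺ is already 1 electron into the core; P³⁺ still has 2 valence electrons; S³⁺ still has 3 valence electrons.
Breaking into a closed-shell core is much more expensive than removing a leftover valence electron — Mg and Be have the largest IE_4 here.
Valence configurations: P³⁺ [Ne]3s², S³⁺ [Ne]3s²3p¹.
S³⁺ loses a lone 3p electron whereas P³⁺ must break into a filled 3s² pair, so IE_4(P) > IE_4(S) even though S has the higher nuclear charge.
Tabulated IE_4 (kJ/mol): Mg 10543, Be 21007, P 4964, S 4556.
So the fourth ionization energies run S < P < Mg < Be.

S < P < Mg < Be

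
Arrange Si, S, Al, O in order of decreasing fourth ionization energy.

Al, O, S, Si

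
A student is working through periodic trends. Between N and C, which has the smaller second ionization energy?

C

IE_2 is the cost of taking one more electron from the +1 cation: N⁺ still has 4 valence electrons; C⁺ still has 3 valence electrons.
All are still removing valence electrons, so compare the +1 ions as you would atoms: IE_2 generally rises across a period (higher Z_eff) and falls down a group (larger shell), subject to the usual subshell exceptions.
Valence configurations: N⁺ [He]2s²2p², C⁺ [He]2s²2p¹.
Tabulated IE_2 (kJ/mol): N 2856, C 2353.
Hence IE_2: C < N.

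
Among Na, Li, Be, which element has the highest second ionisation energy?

Li

After 1 electron has been removed, what remains? Na⁺ is the bare [Ne] core; Li⁺ is the bare [He] core; Be⁺ still has 1 valence electron.
Pulling an electron out of a noble-gas core costs far more than removing a remaining valence electron, so Na and Li sit at the high end of IE_2.
Approximate IE_2 values (kJ/mol): Na 4562, Li 7298, Be 1757.
Overall IE_2 order: Be < Na < Li.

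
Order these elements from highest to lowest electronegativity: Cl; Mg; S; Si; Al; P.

Cl > S > P > Si > Al > Mg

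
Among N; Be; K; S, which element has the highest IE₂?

K

The second ionization energy removes an electron from the +1 ion. For each element: N⁺ still has 4 valence electrons; Be⁺ still has 1 valence electron; K⁺ is the bare [Ar] core; S⁺ still has 5 valence electrons.
Core electrons are held far more tightly than valence electrons, so K tops the IE_2 order.
Valence configurations: N⁺ [He]2s²2p², Be⁺ [He]2s¹, S⁺ [Ne]3s²3p³.
Tabulated IE_2 (kJ/mol): N 2856, Be 1757, K 3052, S 2252.
Overall IE_2 order: Be < S < N < K.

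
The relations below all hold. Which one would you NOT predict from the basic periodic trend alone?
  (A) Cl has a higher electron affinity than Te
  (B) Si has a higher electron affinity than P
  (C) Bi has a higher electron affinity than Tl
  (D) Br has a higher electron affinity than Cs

The general trend: electron affinity increases across a period and decreases down a group.
(A) Cl (period 3, group 17) vs Te (period 5, group 16): the stated order agrees with the simple trend.
(B) Si (period 3, group 14) vs P (period 3, group 15): the stated order contradicts the simple trend.
(C) Bi (period 6, group 15) vs Tl (period 6, group 13): the stated order agrees with the simple trend.
(D) Br (period 4, group 17) vs Cs (period 6, group 1): the stated order agrees with the simple trend.
The exception is (B): adding an electron to P's half-filled 3p³ is unfavourable, so Si (3p²) has the more exothermic EA.

(B)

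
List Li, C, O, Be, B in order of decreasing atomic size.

Li > Be > B > C > O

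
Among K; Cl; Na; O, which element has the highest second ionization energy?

Na

IE_2 is the cost of taking one more electron from the +1 cation: K⁺ is the bare [Ar] core; Cl⁺ still has 6 valence electrons; Na⁺ is the bare [Ne] core; O⁺ still has 5 valence electrons.
Usually core removal costs more than valence removal, but here the competition is close: a tightly held n=2 valence electron can cost more to remove than an n=3 core electron, so the actual values have to decide it.
Valence configurations: Cl⁺ [Ne]3s²3p⁴, O⁺ [He]2s²2p³.
The numbers (kJ/mol): K 3052, Cl 2298, Na 4562, O 3388.
Putting it together, IE_2: Cl < K < O < Na.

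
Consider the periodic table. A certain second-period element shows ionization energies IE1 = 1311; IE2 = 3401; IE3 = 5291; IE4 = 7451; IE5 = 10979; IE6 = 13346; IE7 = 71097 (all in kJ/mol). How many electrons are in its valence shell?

6

Look for the largest jump between consecutive ionization energies: IE7/IE6 ≈ 5.3, far larger than any earlier ratio.
That jump marks the point where a core electron is being removed. So the atom has 6 valence electrons.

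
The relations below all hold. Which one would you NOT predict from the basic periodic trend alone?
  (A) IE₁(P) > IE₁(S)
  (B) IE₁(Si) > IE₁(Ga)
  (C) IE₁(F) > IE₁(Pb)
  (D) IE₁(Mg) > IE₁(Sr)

(A)

The general trend: first ionization energy increases across a period and decreases down a group.
(A) P (period 3, group 15) vs S (period 3, group 16): the stated order contradicts the simple trend.
(B) Si (period 3, group 14) vs Ga (period 4, group 13): the stated order agrees with the simple trend.
(C) F (period 2, group 17) vs Pb (period 6, group 14): the stated order agrees with the simple trend.
(D) Mg (period 3, group 2) vs Sr (period 5, group 2): the stated order agrees with the simple trend.
The exception is (A): S (3p⁴) ionizes more easily than half-filled P (3p³) because the paired 3p electron in S is pushed out by e⁻–e⁻ repulsion.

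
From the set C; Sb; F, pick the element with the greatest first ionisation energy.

F

C is in period 2, group 14; F is in period 2, group 17; Sb is in period 5, group 15.
Removing the outermost electron gets harder across a period and easier down a group.
These span different periods and groups, so the two trends combine.
C > Sb: period and group pull opposite ways; the down-group shift dominates (1086 vs 831 kJ/mol).
F > C: F lies to the right of C in period 2, so the across-period effect alone puts F higher.
Tabulated first ionization energy (kJ/mol): C 1086, F 1681, Sb 831.
The greatest first ionisation energy among these belongs to F.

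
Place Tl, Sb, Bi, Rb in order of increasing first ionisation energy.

Rb is in period 5, group 1; Sb is in period 5, group 15; Tl is in period 6, group 13; Bi is in period 6, group 15.
IE₁ increases left→right with effective nuclear charge and decreases top→bottom as the valence shell moves farther out.
These span different periods and groups, so the two trends combine.
Tl > Rb: period and group pull opposite ways; the across-period shift dominates (589 vs 403 kJ/mol).
Bi > Tl: both are in period 6; the period trend gives Bi the larger value.
Sb > Bi: Sb sits above Bi in group 15, so the down-group effect alone puts Sb higher.
For reference (kJ/mol): Rb 403, Sb 831, Tl 589, Bi 703.
So from lowest to highest: Rb < Tl < Bi < Sb.

Rb < Tl < Bi < Sb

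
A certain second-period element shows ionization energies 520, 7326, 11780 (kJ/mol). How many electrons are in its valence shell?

1

Look for the largest jump between consecutive ionization energies: IE2/IE1 ≈ 14.1, far larger than any earlier ratio.
That jump marks the point where a core electron is being removed. So the atom has 1 valence electron.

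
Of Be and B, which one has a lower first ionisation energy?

B

Be is in period 2, group 2; B is in period 2, group 13.
IE₁ increases left→right with effective nuclear charge and decreases top→bottom as the valence shell moves farther out.
All lie in period 2; the across-period trend (first ionization energy increases left to right) applies, with the exception below.
Note the exception: Be has a higher first ionization energy than B, contrary to the simple trend — removing B's lone 2p electron is easier than breaking Be's filled 2s².
Tabulated first ionization energy (kJ/mol): Be 900, B 801.
So B has the lower first ionisation energy (B < Be).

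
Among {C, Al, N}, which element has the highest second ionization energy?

Consider each +1 ion: C⁺ still has 3 valence electrons; Al⁺ still has 2 valence electrons; N⁺ still has 4 valence electrons.
All are still removing valence electrons, so compare the +1 ions as you would atoms: IE_2 generally rises across a period (higher Z_eff) and falls down a group (larger shell), subject to the usual subshell exceptions.
Valence configurations: C⁺ [He]2s²2p¹, Al⁺ [Ne]3s², N⁺ [He]2s²2p².
The numbers (kJ/mol): C 2353, Al 1817, N 2856.
Putting it together, IE_2: Al < C < N.

N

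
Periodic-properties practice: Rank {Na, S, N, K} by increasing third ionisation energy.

S < K < N < Na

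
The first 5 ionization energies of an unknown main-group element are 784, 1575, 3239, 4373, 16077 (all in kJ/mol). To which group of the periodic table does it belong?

Look for the largest jump between consecutive ionization energies: IE5/IE4 ≈ 3.7, far larger than any earlier ratio.
That jump marks the point where a core electron is being removed. So the atom has 4 valence electrons.
A main-group element with 4 valence electrons is in group 14.

Group 14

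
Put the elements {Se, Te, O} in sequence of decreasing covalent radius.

O is in period 2, group 16; Se is in period 4, group 16; Te is in period 5, group 16.
Atomic radius shrinks across a period as nuclear charge pulls the same shell inward, and grows down a group as new shells are added.
All are in group 16, so atomic radius increases down the group.
So from largest to smallest: Te > Se > O.

Te > Se > O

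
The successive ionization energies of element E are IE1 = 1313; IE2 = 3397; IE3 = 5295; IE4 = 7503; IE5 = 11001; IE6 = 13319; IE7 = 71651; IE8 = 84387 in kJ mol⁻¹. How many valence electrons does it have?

Look for the largest jump between consecutive ionization energies: IE7/IE6 ≈ 5.4, far larger than any earlier ratio.
That jump marks the point where a core electron is being removed. So the atom has 6 valence electrons.

6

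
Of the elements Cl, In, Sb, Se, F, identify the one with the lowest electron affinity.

In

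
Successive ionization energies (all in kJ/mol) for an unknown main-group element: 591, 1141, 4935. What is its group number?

Look for the largest jump between consecutive ionization energies: IE3/IE2 ≈ 4.3, far larger than any earlier ratio.
That jump marks the point where a core electron is being removed. So the atom has 2 valence electrons.
A main-group element with 2 valence electrons is in group 2.

Group 2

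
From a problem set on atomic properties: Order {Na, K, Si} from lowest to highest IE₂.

Si, K, Na

After 1 electron has been removed, what remains? Na⁺ is the bare [Ne] core; K⁺ is the bare [Ar] core; Si⁺ still has 3 valence electrons.
Pulling an electron out of a noble-gas core costs far more than removing a remaining valence electron, so K and Na sit at the high end of IE_2.
Tabulated IE_2 (kJ/mol): Na 4562, K 3052, Si 1577.
Hence IE_2: Si < K < Na.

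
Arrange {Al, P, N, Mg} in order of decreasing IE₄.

The fourth ionization energy removes an electron from the +3 ion. For each element: Al³⁺ is the bare [Ne] core; P³⁺ still has 2 valence electrons; N³⁺ still has 2 valence electrons; Mg³⁺ is already 1 electron into the core.
Core electrons are held far more tightly than valence electrons, so Mg and Al top the IE_4 order.
Valence configurations: P³⁺ [Ne]3s², N³⁺ [He]2s².
Tabulated IE_4 (kJ/mol): Al 11577, P 4964, N 7475, Mg 10543.
So the fourth ionization energies run P < N < Mg < Al.

Al > Mg > N > P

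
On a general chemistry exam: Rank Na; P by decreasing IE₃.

Na > P

Consider each +2 ion: Na²⁺ is already 1 electron into the core; P²⁺ still has 3 valence electrons.
Breaking into a closed-shell core is much more expensive than removing a leftover valence electron — Na has the largest IE_3 here.
Approximate IE_3 values (kJ/mol): Na 6910, P 2914.
So the third ionization energies run P < Na.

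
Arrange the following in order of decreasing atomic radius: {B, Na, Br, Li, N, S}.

Atomic radius shrinks across a period as nuclear charge pulls the same shell inward, and grows down a group as new shells are added.
Here both period and group differ, so the two effects have to be weighed against each other.
B > N: B lies to the left of N in period 2, so the across-period effect alone puts B larger.
S > B: period and group pull opposite ways; the down-group shift dominates (103 vs 85 pm).
Br > S: the two effects oppose for this pair; the down-group effect wins (114 vs 103 pm).
Li > Br: period and group pull opposite ways; the across-period shift dominates (133 vs 114 pm).
Na > Li: Na sits below Li in group 1, so the down-group effect alone puts Na larger.
For reference (pm): Li 133, B 85, N 71, Na 155, S 103, Br 114.
So from largest to smallest: Na > Li > Br > S > B > N.

Na > Li > Br > S > B > N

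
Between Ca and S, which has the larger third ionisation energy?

Ca

Consider each +2 ion: Ca²⁺ is the bare [Ar] core; S²⁺ still has 4 valence electrons.
Pulling an electron out of a noble-gas core costs far more than removing a remaining valence electron, so Ca sits at the high end of IE_3.
Approximate IE_3 values (kJ/mol): Ca 4912, S 3357.
Putting it together, IE_3: S < Ca.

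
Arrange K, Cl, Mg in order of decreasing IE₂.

K, Cl, Mg

IE_2 is the cost of taking one more electron from the +1 cation: K⁺ is the bare [Ar] core; Cl⁺ still has 6 valence electrons; Mg⁺ still has 1 valence electron.
Core electrons are held far more tightly than valence electrons, so K tops the IE_2 order.
Valence configurations: Cl⁺ [Ne]3s²3p⁴, Mg⁺ [Ne]3s¹.
The numbers (kJ/mol): K 3052, Cl 2298, Mg 1451.
So the second ionization energies run Mg < Cl < K.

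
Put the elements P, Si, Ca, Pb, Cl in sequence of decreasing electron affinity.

Cl, Si, P, Pb, Ca

Adding an electron releases more energy for atoms nearer the top right (short of the noble gases).
Neither a single period nor a single group — weigh both effects.
Pb > Ca: period and group pull opposite ways; the across-period shift dominates (35 vs 2 kJ/mol).
P > Pb: both effects reinforce here, so P is clearly the higher of the two.
Si > P: this pair runs against the simple trend — see the exception note.
Cl > Si: both are in period 3; the period trend gives Cl the larger value.
Note the exception: Si has a higher electron affinity than P, contrary to the simple trend — adding an electron to P's half-filled 3p³ is unfavourable, so Si (3p²) has the more exothermic EA.
For reference (kJ/mol): Si 134, P 72, Cl 349, Ca 2, Pb 35.
So from highest to lowest: Cl > Si > P > Pb > Ca.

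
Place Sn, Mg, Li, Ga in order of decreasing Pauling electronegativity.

Sn, Ga, Mg, Li

Li is in period 2, group 1; Mg is in period 3, group 2; Ga is in period 4, group 13; Sn is in period 5, group 14.
Electronegativity increases across a period and decreases down a group, tracking effective nuclear charge and atomic size.
A diagonal step moves right (one effect) and down (the opposite effect) at once.
Mg > Li: the two effects oppose for this pair; the across-period effect wins (1.31 vs 0.98).
Ga > Mg: period and group pull opposite ways; the across-period shift dominates (1.81 vs 1.31).
Sn > Ga: the two effects oppose for this pair; the across-period effect wins (1.96 vs 1.81).
Tabulated electronegativity (Pauling): Li 0.98, Mg 1.31, Ga 1.81, Sn 1.96.
So from highest to lowest: Sn > Ga > Mg > Li.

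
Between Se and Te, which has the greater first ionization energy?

Se is in period 4, group 16; Te is in period 5, group 16.
First ionization energy rises across a period (greater Z_eff holds electrons more tightly) and falls down a group (valence electrons are farther from the nucleus).
All are in group 16, so first ionization energy increases up the group.
So Se has the greater first ionization energy (Se > Te).

Se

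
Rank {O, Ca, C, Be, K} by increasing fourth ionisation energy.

K < C < Ca < O < Be

IE_4 is the cost of taking one more electron from the +3 cation: O³⁺ still has 3 valence electrons; Ca³⁺ is already 1 electron into the core; C³⁺ still has 1 valence electron; Be³⁺ is already 1 electron into the core; K³⁺ is already 2 electrons into the core.
Usually core removal costs more than valence removal, but here the competition is close: a tightly held n=2 valence electron can cost more to remove than an n=3 core electron, so the actual values have to decide it.
Valence configurations: O³⁺ [He]2s²2p¹, C³⁺ [He]2s¹.
Approximate IE_4 values (kJ/mol): O 7469, Ca 6491, C 6223, Be 21007, K 5877.
Overall IE_4 order: K < C < Ca < O < Be.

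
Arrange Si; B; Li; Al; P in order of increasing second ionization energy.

The second ionization energy removes an electron from the +1 ion. For each element: Si⁺ still has 3 valence electrons; B⁺ still has 2 valence electrons; Li⁺ is the bare [He] core; Al⁺ still has 2 valence electrons; P⁺ still has 4 valence electrons.
Breaking into a closed-shell core is much more expensive than removing a leftover valence electron — Li has the largest IE_2 here.
Valence configurations: Si⁺ [Ne]3s²3p¹, B⁺ [He]2s², Al⁺ [Ne]3s², P⁺ [Ne]3s²3p².
Si⁺ loses a lone 3p electron whereas Al⁺ must break into a filled 3s² pair, so IE_2(Al) > IE_2(Si) even though Si has the higher nuclear charge.
The numbers (kJ/mol): Si 1577, B 2427, Li 7298, Al 1817, P 1907.
Putting it together, IE_2: Si < Al < P < B < Li.

Si < Al < P < B < Li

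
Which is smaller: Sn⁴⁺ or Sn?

Sn⁴⁺

Forming Sn⁴⁺ removes 4 electrons from Sn. Fewer electrons for the same nuclear charge means less shielding and a higher Z_eff on the remaining electrons.
A cation is smaller than its parent atom: Sn⁴⁺ < Sn.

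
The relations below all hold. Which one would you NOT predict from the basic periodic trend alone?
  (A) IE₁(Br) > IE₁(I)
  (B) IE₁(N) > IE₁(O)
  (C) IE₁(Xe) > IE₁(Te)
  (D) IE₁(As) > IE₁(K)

(B)

The general trend: first ionisation energy increases across a period and decreases down a group.
(A) Br (period 4, group 17) vs I (period 5, group 17): the stated order agrees with the simple trend.
(B) N (period 2, group 15) vs O (period 2, group 16): the stated order contradicts the simple trend.
(C) Xe (period 5, group 18) vs Te (period 5, group 16): the stated order agrees with the simple trend.
(D) As (period 4, group 15) vs K (period 4, group 1): the stated order agrees with the simple trend.
The exception is (B): pairing an electron in O's 2p⁴ costs repulsion energy, so O ionizes more easily than half-filled N (2p³).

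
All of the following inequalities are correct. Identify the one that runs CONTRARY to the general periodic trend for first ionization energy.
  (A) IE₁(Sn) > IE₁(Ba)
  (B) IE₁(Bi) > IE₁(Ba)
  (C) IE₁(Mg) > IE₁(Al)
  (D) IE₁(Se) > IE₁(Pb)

The general trend: first ionization energy increases across a period and decreases down a group.
(A) Sn (period 5, group 14) vs Ba (period 6, group 2): the stated order agrees with the simple trend.
(B) Bi (period 6, group 15) vs Ba (period 6, group 2): the stated order agrees with the simple trend.
(C) Mg (period 3, group 2) vs Al (period 3, group 13): the stated order contradicts the simple trend.
(D) Se (period 4, group 16) vs Pb (period 6, group 14): the stated order agrees with the simple trend.
The exception is (C): Al's single 3p electron is easier to remove than one from Mg's filled 3s².

(C)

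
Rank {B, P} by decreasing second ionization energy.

IE_2 is the cost of taking one more electron from the +1 cation: B⁺ still has 2 valence electrons; P⁺ still has 4 valence electrons.
All are still removing valence electrons, so compare the +1 ions as you would atoms: IE_2 generally rises across a period (higher Z_eff) and falls down a group (larger shell), subject to the usual subshell exceptions.
Valence configurations: B⁺ [He]2s², P⁺ [Ne]3s²3p².
Tabulated IE_2 (kJ/mol): B 2427, P 1907.
Overall IE_2 order: P < B.

B > P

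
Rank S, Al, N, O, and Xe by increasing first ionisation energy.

First ionization energy rises across a period (greater Z_eff holds electrons more tightly) and falls down a group (valence electrons are farther from the nucleus).
Here both period and group differ, so the two effects have to be weighed against each other.
S > Al: both are in period 3; the period trend gives S the larger value.
Xe > S: the two effects oppose for this pair; the across-period effect wins (1170 vs 1000 kJ/mol).
O > Xe: period and group pull opposite ways; the down-group shift dominates (1314 vs 1170 kJ/mol).
N > O: this pair runs against the simple trend — see the exception note.
Note the exception: N has a higher first ionization energy than O, contrary to the simple trend — pairing an electron in O's 2p⁴ costs repulsion energy, so O ionizes more easily than half-filled N (2p³).
Tabulated first ionization energy (kJ/mol): N 1402, O 1314, Al 578, S 1000, Xe 1170.
So from lowest to highest: Al < S < Xe < O < N.

Al < S < Xe < O < N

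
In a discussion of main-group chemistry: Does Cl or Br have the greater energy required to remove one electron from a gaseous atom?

Cl

Removing the outermost electron gets harder across a period and easier down a group.
All are in group 17, so first ionization energy increases up the group.
So Cl has the greater energy required to remove one electron from a gaseous atom (Cl > Br).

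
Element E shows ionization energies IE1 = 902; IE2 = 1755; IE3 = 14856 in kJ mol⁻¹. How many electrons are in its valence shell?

2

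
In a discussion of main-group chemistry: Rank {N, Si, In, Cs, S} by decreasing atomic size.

N is in period 2, group 15; Si is in period 3, group 14; S is in period 3, group 16; In is in period 5, group 13; Cs is in period 6, group 1.
Across a period the added protons contract the valence shell; down a group each new principal shell makes the atom larger.
Neither a single period nor a single group — weigh both effects.
S > N: period and group pull opposite ways; the down-group shift dominates (103 vs 71 pm).
Si > S: Si lies to the left of S in period 3, so the across-period effect alone puts Si larger.
In > Si: both effects reinforce here, so In is clearly the larger of the two.
Cs > In: both effects reinforce here, so Cs is clearly the larger of the two.
Approximate values (pm): N 71, Si 116, S 103, In 142, Cs 232.
So from largest to smallest: Cs > In > Si > S > N.

Cs, In, Si, S, N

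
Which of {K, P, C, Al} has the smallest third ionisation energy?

After 2 electrons have been removed, what remains? K²⁺ is already 1 electron into the core; P²⁺ still has 3 valence electrons; C²⁺ still has 2 valence electrons; Al²⁺ still has 1 valence electron.
Usually core removal costs more than valence removal, but here the competition is close: a tightly held n=2 valence electron can cost more to remove than an n=3 core electron, so the actual values have to decide it.
Valence configurations: P²⁺ [Ne]3s²3p¹, C²⁺ [He]2s², Al²⁺ [Ne]3s¹.
The numbers (kJ/mol): K 4420, P 2914, C 4620, Al 2745.
So the third ionization energies run Al < P < K < C.

Al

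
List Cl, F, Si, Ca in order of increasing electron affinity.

Ca, Si, F, Cl

F is in period 2, group 17; Si is in period 3, group 14; Cl is in period 3, group 17; Ca is in period 4, group 2.
Adding an electron releases more energy for atoms nearer the top right (short of the noble gases).
Here both period and group differ, so the two effects have to be weighed against each other.
Si > Ca: relative to Ca, both the across-period and down-group shifts push Si's electron affinity up.
F > Si: both effects reinforce here, so F is clearly the higher of the two.
Cl > F: this pair runs against the simple trend — see the exception note.
Note the exception: Cl has a higher electron affinity than F, contrary to the simple trend — F's small 2p subshell makes the incoming electron feel strong e⁻–e⁻ repulsion, so Cl actually releases more energy on gaining an electron.
For reference (kJ/mol): F 328, Si 134, Cl 349, Ca 2.
So from lowest to highest: Ca < Si < F < Cl.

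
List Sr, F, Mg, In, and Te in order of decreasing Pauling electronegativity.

F is in period 2, group 17; Mg is in period 3, group 2; Sr is in period 5, group 2; In is in period 5, group 13; Te is in period 5, group 16.
EN rises left→right (higher Z_eff, smaller atoms) and falls top→bottom (larger, more shielded atoms).
Here both period and group differ, so the two effects have to be weighed against each other.
Mg > Sr: they share group 2; the group trend gives Mg the larger value.
In > Mg: period and group pull opposite ways; the across-period shift dominates (1.78 vs 1.31).
Te > In: both are in period 5; the period trend gives Te the larger value.
F > Te: both effects reinforce here, so F is clearly the higher of the two.
For reference (Pauling): F 3.98, Mg 1.31, Sr 0.95, In 1.78, Te 2.10.
So from highest to lowest: F > Te > In > Mg > Sr.

F > Te > In > Mg > Sr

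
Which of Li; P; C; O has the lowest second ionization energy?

P

IE_2 is the cost of taking one more electron from the +1 cation: Li⁺ is the bare [He] core; P⁺ still has 4 valence electrons; C⁺ still has 3 valence electrons; O⁺ still has 5 valence electrons.
Breaking into a closed-shell core is much more expensive than removing a leftover valence electron — Li has the largest IE_2 here.
Valence configurations: P⁺ [Ne]3s²3p², C⁺ [He]2s²2p¹, O⁺ [He]2s²2p³.
Approximate IE_2 values (kJ/mol): Li 7298, P 1907, C 2353, O 3388.
So the second ionization energies run P < C < O < Li.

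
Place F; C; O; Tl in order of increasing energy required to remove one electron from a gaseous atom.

Tl < C < O < F

C is in period 2, group 14; O is in period 2, group 16; F is in period 2, group 17; Tl is in period 6, group 13.
Removing the outermost electron gets harder across a period and easier down a group.
Neither a single period nor a single group — weigh both effects.
C > Tl: relative to Tl, both the across-period and down-group shifts push C's first ionization energy up.
O > C: both are in period 2; the period trend gives O the larger value.
F > O: F lies to the right of O in period 2, so the across-period effect alone puts F higher.
Approximate values (kJ/mol): C 1086, O 1314, F 1681, Tl 589.
So from lowest to highest: Tl < C < O < F.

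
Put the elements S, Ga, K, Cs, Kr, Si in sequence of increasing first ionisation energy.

First ionization energy rises across a period (greater Z_eff holds electrons more tightly) and falls down a group (valence electrons are farther from the nucleus).
Here both period and group differ, so the two effects have to be weighed against each other.
K > Cs: they share group 1; the group trend gives K the larger value.
Ga > K: both are in period 4; the period trend gives Ga the larger value.
Si > Ga: both effects reinforce here, so Si is clearly the higher of the two.
S > Si: S lies to the right of Si in period 3, so the across-period effect alone puts S higher.
Kr > S: period and group pull opposite ways; the across-period shift dominates (1351 vs 1000 kJ/mol).
For reference (kJ/mol): Si 786, S 1000, K 419, Ga 579, Kr 1351, Cs 376.
So from lowest to highest: Cs < K < Ga < Si < S < Kr.

Cs < K < Ga < Si < S < Kr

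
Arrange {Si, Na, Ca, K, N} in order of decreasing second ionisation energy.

Na > K > N > Si > Ca

The second ionization energy removes an electron from the +1 ion. For each element: Si⁺ still has 3 valence electrons; Na⁺ is the bare [Ne] core; Ca⁺ still has 1 valence electron; K⁺ is the bare [Ar] core; N⁺ still has 4 valence electrons.
Breaking into a closed-shell core is much more expensive than removing a leftover valence electron — K and Na have the largest IE_2 here.
Valence configurations: Si⁺ [Ne]3s²3p¹, Ca⁺ [Ar]4s¹, N⁺ [He]2s²2p².
Tabulated IE_2 (kJ/mol): Si 1577, Na 4562, Ca 1145, K 3052, N 2856.
So the second ionization energies run Ca < Si < N < K < Na.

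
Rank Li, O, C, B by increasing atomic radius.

O < C < B < Li

Li is in period 2, group 1; B is in period 2, group 13; C is in period 2, group 14; O is in period 2, group 16.
Atomic radius shrinks across a period as nuclear charge pulls the same shell inward, and grows down a group as new shells are added.
All lie in period 2, so atomic radius increases right to left.
So from smallest to largest: O < C < B < Li.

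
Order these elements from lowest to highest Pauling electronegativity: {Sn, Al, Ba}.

Al is in period 3, group 13; Sn is in period 5, group 14; Ba is in period 6, group 2.
Electronegativity increases across a period and decreases down a group, tracking effective nuclear charge and atomic size.
Neither a single period nor a single group — weigh both effects.
Al > Ba: both effects reinforce here, so Al is clearly the higher of the two.
Sn > Al: period and group pull opposite ways; the across-period shift dominates (1.96 vs 1.61).
For reference (Pauling): Al 1.61, Sn 1.96, Ba 0.89.
So from lowest to highest: Ba < Al < Sn.

Ba < Al < Sn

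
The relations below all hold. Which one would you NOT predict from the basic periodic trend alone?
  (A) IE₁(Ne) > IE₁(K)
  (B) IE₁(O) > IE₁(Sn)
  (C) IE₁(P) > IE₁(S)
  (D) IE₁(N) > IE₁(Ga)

The general trend: first ionisation energy increases across a period and decreases down a group.
(A) Ne (period 2, group 18) vs K (period 4, group 1): the stated order agrees with the simple trend.
(B) O (period 2, group 16) vs Sn (period 5, group 14): the stated order agrees with the simple trend.
(C) P (period 3, group 15) vs S (period 3, group 16): the stated order contradicts the simple trend.
(D) N (period 2, group 15) vs Ga (period 4, group 13): the stated order agrees with the simple trend.
The exception is (C): S (3p⁴) ionizes more easily than half-filled P (3p³) because the paired 3p electron in S is pushed out by e⁻–e⁻ repulsion.

(C)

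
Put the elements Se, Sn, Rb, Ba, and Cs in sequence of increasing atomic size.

Se is in period 4, group 16; Rb is in period 5, group 1; Sn is in period 5, group 14; Cs is in period 6, group 1; Ba is in period 6, group 2.
Radius decreases left→right (rising Z_eff, same n) and increases top→bottom (higher n).
Here both period and group differ, so the two effects have to be weighed against each other.
Sn > Se: both effects reinforce here, so Sn is clearly the larger of the two.
Ba > Sn: both effects reinforce here, so Ba is clearly the larger of the two.
Rb > Ba: period and group pull opposite ways; the across-period shift dominates (210 vs 196 pm).
Cs > Rb: they share group 1; the group trend gives Cs the larger value.
For reference (pm): Se 116, Rb 210, Sn 140, Cs 232, Ba 196.
So from smallest to largest: Se < Sn < Ba < Rb < Cs.

Se < Sn < Ba < Rb < Cs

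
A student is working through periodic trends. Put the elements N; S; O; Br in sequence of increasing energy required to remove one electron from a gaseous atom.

IE₁ increases left→right with effective nuclear charge and decreases top→bottom as the valence shell moves farther out.
Neither a single period nor a single group — weigh both effects.
Br > S: period and group pull opposite ways; the across-period shift dominates (1140 vs 1000 kJ/mol).
O > Br: the two effects oppose for this pair; the down-group effect wins (1314 vs 1140 kJ/mol).
N > O: this pair runs against the simple trend — see the exception note.
Note the exception: N has a higher first ionization energy than O, contrary to the simple trend — pairing an electron in O's 2p⁴ costs repulsion energy, so O ionizes more easily than half-filled N (2p³).
For reference (kJ/mol): N 1402, O 1314, S 1000, Br 1140.
So from lowest to highest: S < Br < O < N.

S < Br < O < N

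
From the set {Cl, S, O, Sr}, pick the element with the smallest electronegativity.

Sr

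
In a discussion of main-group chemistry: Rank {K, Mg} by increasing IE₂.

Mg < K

The second ionization energy removes an electron from the +1 ion. For each element: K⁺ is the bare [Ar] core; Mg⁺ still has 1 valence electron.
Breaking into a closed-shell core is much more expensive than removing a leftover valence electron — K has the largest IE_2 here.
The numbers (kJ/mol): K 3052, Mg 1451.
Putting it together, IE_2: Mg < K.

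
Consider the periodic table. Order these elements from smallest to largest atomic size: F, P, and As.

F < P < As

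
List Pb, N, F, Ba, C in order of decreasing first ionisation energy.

C is in period 2, group 14; N is in period 2, group 15; F is in period 2, group 17; Ba is in period 6, group 2; Pb is in period 6, group 14.
Across a period the outer electron is held more tightly (higher IE₁); down a group it sits in a higher shell, more shielded, and comes off more easily.
These span different periods and groups, so the two trends combine.
Pb > Ba: Pb lies to the right of Ba in period 6, so the across-period effect alone puts Pb higher.
C > Pb: they share group 14; the group trend gives C the larger value.
N > C: N lies to the right of C in period 2, so the across-period effect alone puts N higher.
F > N: both are in period 2; the period trend gives F the larger value.
Tabulated first ionization energy (kJ/mol): C 1086, N 1402, F 1681, Ba 503, Pb 716.
So from highest to lowest: F > N > C > Pb > Ba.

F > N > C > Pb > Ba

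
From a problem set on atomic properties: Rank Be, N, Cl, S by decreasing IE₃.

After 2 electrons have been removed, what remains? Be²⁺ is the bare [He] core; N²⁺ still has 3 valence electrons; Cl²⁺ still has 5 valence electrons; S²⁺ still has 4 valence electrons.
Pulling an electron out of a noble-gas core costs far more than removing a remaining valence electron, so Be sits at the high end of IE_3.
Valence configurations: N²⁺ [He]2s²2p¹, Cl²⁺ [Ne]3s²3p³, S²⁺ [Ne]3s²3p².
Tabulated IE_3 (kJ/mol): Be 14849, N 4578, Cl 3822, S 3357.
Putting it together, IE_3: S < Cl < N < Be.

Be > N > Cl > S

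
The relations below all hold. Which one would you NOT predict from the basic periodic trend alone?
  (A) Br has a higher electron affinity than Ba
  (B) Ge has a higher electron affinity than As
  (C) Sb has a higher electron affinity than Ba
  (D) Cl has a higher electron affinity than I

(B)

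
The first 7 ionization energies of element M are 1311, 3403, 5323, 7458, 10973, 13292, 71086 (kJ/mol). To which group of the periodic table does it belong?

Look for the largest jump between consecutive ionization energies: IE7/IE6 ≈ 5.3, far larger than any earlier ratio.
That jump marks the point where a core electron is being removed. So the atom has 6 valence electrons.
A main-group element with 6 valence electrons is in group 16.

Group 16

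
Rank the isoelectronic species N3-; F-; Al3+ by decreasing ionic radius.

All of these have 10 electrons, so size is governed by nuclear charge alone: the more protons, the stronger the pull on the same electron cloud, and the smaller the ion.
Nuclear charges: Al3+ (Z=13), F- (Z=9), N3- (Z=7).
Largest to smallest: N3- > F- > Al3+.

N3- > F- > Al3+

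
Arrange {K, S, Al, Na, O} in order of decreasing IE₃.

After 2 electrons have been removed, what remains? K²⁺ is already 1 electron into the core; S²⁺ still has 4 valence electrons; Al²⁺ still has 1 valence electron; Na²⁺ is already 1 electron into the core; O²⁺ still has 4 valence electrons.
Usually core removal costs more than valence removal, but here the competition is close: a tightly held n=2 valence electron can cost more to remove than an n=3 core electron, so the actual values have to decide it.
Valence configurations: S²⁺ [Ne]3s²3p², Al²⁺ [Ne]3s¹, O²⁺ [He]2s²2p².
Tabulated IE_3 (kJ/mol): K 4420, S 3357, Al 2745, Na 6910, O 5300.
Hence IE_3: Al < S < K < O < Na.

Na, O, K, S, Al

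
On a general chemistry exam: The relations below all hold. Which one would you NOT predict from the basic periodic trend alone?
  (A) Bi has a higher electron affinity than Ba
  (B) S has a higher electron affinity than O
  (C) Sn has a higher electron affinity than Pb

(B)

The general trend: electron affinity increases across a period and decreases down a group.
(A) Bi (period 6, group 15) vs Ba (period 6, group 2): the stated order agrees with the simple trend.
(B) S (period 3, group 16) vs O (period 2, group 16): the stated order contradicts the simple trend.
(C) Sn (period 5, group 14) vs Pb (period 6, group 14): the stated order agrees with the simple trend.
The exception is (B): the compact 2p subshell of O repels the added electron more than S's larger 3p does.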